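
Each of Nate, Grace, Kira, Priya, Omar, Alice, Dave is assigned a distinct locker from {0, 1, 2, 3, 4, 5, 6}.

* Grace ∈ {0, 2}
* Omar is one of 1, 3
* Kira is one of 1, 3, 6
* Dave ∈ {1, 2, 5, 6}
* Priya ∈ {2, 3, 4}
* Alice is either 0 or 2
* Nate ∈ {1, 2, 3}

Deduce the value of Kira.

6

Among the 7 variables, 4 fits only Priya (and all 7 values in {0, 1, 2, 3, 4, 5, 6} must be used), so Priya = 4.
Among the 6 still-open variables, 5 fits only Dave (and all 6 values in {0, 1, 2, 3, 5, 6} must be used), so Dave = 5.
The 5 still-open variables together cover exactly {0, 1, 2, 3, 6} — 5 values for 5 variables — and 6 appears only in Kira's list, so Kira = 6.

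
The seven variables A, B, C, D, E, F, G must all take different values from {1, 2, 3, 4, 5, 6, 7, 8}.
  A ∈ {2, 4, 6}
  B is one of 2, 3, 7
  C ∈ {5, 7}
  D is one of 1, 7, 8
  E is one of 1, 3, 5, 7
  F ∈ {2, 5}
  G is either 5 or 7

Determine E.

1

The 2 variables C and G are confined to {5, 7}, which locks those values in; drop them from B, D, E, F.
F must be 2 (only option left). Strike 2 from A, B.
B's domain is down to {3}, so B = 3. Strike 3 from E.
So E = 1.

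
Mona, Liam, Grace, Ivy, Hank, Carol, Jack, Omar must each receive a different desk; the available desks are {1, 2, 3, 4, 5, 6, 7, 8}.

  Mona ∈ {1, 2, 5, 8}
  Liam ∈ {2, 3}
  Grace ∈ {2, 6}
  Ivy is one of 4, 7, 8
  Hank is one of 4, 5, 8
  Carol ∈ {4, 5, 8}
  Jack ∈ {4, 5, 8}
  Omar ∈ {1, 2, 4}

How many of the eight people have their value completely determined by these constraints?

The 8 variables draw from only 8 values {1, 2, 3, 4, 5, 6, 7, 8}, so each is used; only Liam can be 3, hence Liam = 3.
The 7 still-open variables draw from only 7 values {1, 2, 4, 5, 6, 7, 8}, so each is used; only Grace can be 6, hence Grace = 6.
The 6 still-open variables together cover exactly {1, 2, 4, 5, 7, 8} — 6 values for 6 variables — and 7 appears only in Ivy's list, so Ivy = 7.
Hank, Carol, Jack share exactly the 3 values {4, 5, 8}; by pigeonhole those values go to them, so strike 4, 5, 8 from Mona, Omar.
Determined: Liam=3, Grace=6, Ivy=7. The other people each still have more than one consistent value. That makes 3.

3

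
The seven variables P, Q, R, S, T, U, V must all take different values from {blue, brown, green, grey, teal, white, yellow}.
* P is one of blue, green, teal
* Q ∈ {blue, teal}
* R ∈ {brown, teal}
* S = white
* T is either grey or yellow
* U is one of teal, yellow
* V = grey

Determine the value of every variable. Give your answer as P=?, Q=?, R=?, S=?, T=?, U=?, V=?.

P=green, Q=blue, R=brown, S=white, T=yellow, U=teal, V=grey

S's domain is down to {white}, so S = white.
V must be grey (only option left). Remove grey from T.
T has just one choice, so T = yellow. Strike yellow from U.
U has just one choice, so U = teal. So P, Q, R can't be teal.
Q's domain is down to {blue}, so Q = blue. Strike blue from P.
R must be brown (only option left).
P must be green (only option left).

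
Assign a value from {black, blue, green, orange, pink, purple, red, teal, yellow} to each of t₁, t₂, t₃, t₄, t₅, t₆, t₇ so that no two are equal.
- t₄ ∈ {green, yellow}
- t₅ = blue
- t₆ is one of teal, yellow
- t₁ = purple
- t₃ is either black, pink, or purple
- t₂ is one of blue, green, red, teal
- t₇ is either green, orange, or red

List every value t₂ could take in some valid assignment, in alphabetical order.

green, red, teal

t₁'s domain is down to {purple}, so t₁ = purple. So t₃ can't be purple.
t₅ has just one choice, so t₅ = blue. Remove blue from t₂.
No further eliminations apply; t₂ can still be any of green, red, teal.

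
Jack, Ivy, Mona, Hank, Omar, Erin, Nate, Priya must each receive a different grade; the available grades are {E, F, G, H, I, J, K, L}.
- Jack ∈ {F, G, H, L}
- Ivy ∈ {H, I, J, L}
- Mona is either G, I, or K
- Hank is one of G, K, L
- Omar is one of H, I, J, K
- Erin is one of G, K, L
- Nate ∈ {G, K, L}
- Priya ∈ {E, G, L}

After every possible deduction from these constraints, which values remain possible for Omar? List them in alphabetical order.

H, J

Among the 8 variables, E fits only Priya (and all 8 values in {E, F, G, H, I, J, K, L} must be used), so Priya = E.
The 7 still-open variables draw from only 7 values {F, G, H, I, J, K, L}, so each is used; only Jack can be F, hence Jack = F.
Hank, Erin, Nate between them cover only {G, K, L} — a naked triple. Remove those values from Ivy, Mona, Omar.
That leaves Mona = I. Strike I from Ivy, Omar.
No further eliminations apply; Omar can still be any of H, J.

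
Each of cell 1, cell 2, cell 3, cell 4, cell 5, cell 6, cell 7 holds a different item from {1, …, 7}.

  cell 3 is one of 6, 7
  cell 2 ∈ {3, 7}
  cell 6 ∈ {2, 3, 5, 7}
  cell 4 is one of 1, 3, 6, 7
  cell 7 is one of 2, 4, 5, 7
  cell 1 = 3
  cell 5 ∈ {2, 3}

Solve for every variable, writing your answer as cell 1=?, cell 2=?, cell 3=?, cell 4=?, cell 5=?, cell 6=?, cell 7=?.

cell 1 must be 3 (only option left). Remove 3 from cell 2, cell 4, cell 5, cell 6.
That leaves cell 2 = 7. Remove 7 from cell 3, cell 4, cell 6, cell 7.
cell 3 has just one choice, so cell 3 = 6. Eliminate 6 elsewhere: cell 4.
cell 4 has just one choice, so cell 4 = 1.
cell 5's domain is down to {2}, so cell 5 = 2. So cell 6, cell 7 can't be 2.
cell 6's domain is down to {5}, so cell 6 = 5. Remove 5 from cell 7.
cell 7 has just one choice, so cell 7 = 4.

cell 1=3, cell 2=7, cell 3=6, cell 4=1, cell 5=2, cell 6=5, cell 7=4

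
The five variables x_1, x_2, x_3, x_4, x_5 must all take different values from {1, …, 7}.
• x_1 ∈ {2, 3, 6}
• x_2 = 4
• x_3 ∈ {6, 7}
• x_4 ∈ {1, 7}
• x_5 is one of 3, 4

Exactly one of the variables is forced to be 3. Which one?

x_2 must be 4 (only option left). Remove 4 from x_5.
So 3 goes to x_5.

x_5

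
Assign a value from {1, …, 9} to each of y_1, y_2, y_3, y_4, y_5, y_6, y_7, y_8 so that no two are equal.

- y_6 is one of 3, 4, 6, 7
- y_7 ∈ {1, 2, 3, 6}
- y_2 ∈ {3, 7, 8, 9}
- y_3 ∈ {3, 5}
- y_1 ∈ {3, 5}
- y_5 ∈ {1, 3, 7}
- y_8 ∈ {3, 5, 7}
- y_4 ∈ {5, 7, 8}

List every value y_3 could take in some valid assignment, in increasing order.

3, 5

y_1 and y_3 share exactly the 2 values {3, 5}; by pigeonhole those values go to them, so strike 3, 5 from y_2, y_4, y_5, y_6, y_7, y_8.
y_8 has just one choice, so y_8 = 7. Eliminate 7 elsewhere: y_2, y_4, y_5, y_6.
That leaves y_4 = 8. Eliminate 8 elsewhere: y_2.
y_5's domain is down to {1}, so y_5 = 1. Strike 1 from y_7.
y_2's domain is down to {9}, so y_2 = 9.
No further eliminations apply; y_3 can still be any of 3, 5.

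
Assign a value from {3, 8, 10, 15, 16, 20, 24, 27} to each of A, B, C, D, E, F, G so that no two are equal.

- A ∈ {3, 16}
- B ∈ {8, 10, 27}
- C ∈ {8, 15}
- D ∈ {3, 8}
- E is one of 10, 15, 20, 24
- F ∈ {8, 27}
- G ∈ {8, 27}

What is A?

16

F and G between them cover only {8, 27} — a naked pair. Remove those values from B, C, D.
B has just one choice, so B = 10. Strike 10 from E.
C's domain is down to {15}, so C = 15. So E can't be 15.
D's domain is down to {3}, so D = 3. Eliminate 3 elsewhere: A.
So A = 16.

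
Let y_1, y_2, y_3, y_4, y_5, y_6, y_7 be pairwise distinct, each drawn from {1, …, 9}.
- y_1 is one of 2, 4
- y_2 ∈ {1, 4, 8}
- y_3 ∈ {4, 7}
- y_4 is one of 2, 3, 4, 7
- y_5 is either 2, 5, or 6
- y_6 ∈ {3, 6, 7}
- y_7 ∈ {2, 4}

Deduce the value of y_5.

5

y_1 and y_7 share exactly the 2 values {2, 4}; by pigeonhole those values go to them, so strike 2, 4 from y_2, y_3, y_4, y_5.
y_3 has just one choice, so y_3 = 7. So y_4, y_6 can't be 7.
y_4 must be 3 (only option left). Remove 3 from y_6.
y_6 has just one choice, so y_6 = 6. Remove 6 from y_5.
So y_5 = 5.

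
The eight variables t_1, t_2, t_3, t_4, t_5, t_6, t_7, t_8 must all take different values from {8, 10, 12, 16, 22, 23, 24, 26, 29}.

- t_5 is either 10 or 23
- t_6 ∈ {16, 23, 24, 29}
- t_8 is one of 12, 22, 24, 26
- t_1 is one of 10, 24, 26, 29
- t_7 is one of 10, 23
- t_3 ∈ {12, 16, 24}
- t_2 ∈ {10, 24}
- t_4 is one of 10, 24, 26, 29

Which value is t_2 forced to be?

24

The 8 variables together cover exactly {10, 12, 16, 22, 23, 24, 26, 29} — 8 values for 8 variables — and 22 appears only in t_8's list, so t_8 = 22.
The 7 still-open variables together cover exactly {10, 12, 16, 23, 24, 26, 29} — 7 values for 7 variables — and 12 appears only in t_3's list, so t_3 = 12.
Among the 6 still-open variables, 16 fits only t_6 (and all 6 values in {10, 16, 23, 24, 26, 29} must be used), so t_6 = 16.
The 2 variables t_5 and t_7 are confined to {10, 23}, which locks those values in; drop them from t_1, t_2, t_4.
So t_2 = 24.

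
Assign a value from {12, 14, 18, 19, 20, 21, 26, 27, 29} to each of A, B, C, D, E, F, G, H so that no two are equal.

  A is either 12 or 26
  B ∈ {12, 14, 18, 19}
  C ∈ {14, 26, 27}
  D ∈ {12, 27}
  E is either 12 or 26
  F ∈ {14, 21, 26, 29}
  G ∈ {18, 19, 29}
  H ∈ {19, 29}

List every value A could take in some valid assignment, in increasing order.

12, 26

The 8 variables together cover exactly {12, 14, 18, 19, 21, 26, 27, 29} — 8 values for 8 variables — and 21 appears only in F's list, so F = 21.
A and E between them cover only {12, 26} — a naked pair. Remove those values from B, C, D.
D must be 27 (only option left). Eliminate 27 elsewhere: C.
C must be 14 (only option left). Strike 14 from B.
No further eliminations apply; A can still be any of 12, 26.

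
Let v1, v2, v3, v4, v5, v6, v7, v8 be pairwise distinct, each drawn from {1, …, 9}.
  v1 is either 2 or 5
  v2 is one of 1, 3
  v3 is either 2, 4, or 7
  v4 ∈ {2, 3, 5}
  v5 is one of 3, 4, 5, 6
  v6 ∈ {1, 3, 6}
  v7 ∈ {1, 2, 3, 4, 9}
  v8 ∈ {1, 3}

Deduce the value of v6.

The 8 variables together cover exactly {1, 2, 3, 4, 5, 6, 7, 9} — 8 values for 8 variables — and 7 appears only in v3's list, so v3 = 7.
Among the 7 still-open variables, 9 fits only v7 (and all 7 values in {1, 2, 3, 4, 5, 6, 9} must be used), so v7 = 9.
The 6 still-open variables draw from only 6 values {1, 2, 3, 4, 5, 6}, so each is used; only v5 can be 4, hence v5 = 4.
The 5 still-open variables together cover exactly {1, 2, 3, 5, 6} — 5 values for 5 variables — and 6 appears only in v6's list, so v6 = 6.

6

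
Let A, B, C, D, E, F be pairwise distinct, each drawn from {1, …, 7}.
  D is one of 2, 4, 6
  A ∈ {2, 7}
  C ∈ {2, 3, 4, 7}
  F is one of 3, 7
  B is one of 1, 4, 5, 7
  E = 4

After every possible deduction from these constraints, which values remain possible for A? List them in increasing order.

2, 7

E must be 4 (only option left). Eliminate 4 elsewhere: B, C, D.
A, C, F between them cover only {2, 3, 7} — a naked triple. Remove those values from B, D.
D has just one choice, so D = 6.
No further eliminations apply; A can still be any of 2, 7.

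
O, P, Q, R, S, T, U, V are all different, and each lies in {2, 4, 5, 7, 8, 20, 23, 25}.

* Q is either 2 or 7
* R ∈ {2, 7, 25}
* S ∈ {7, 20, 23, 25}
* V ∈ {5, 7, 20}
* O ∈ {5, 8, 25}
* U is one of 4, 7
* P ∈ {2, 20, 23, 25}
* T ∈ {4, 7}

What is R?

The 8 variables together cover exactly {2, 4, 5, 7, 8, 20, 23, 25} — 8 values for 8 variables — and 8 appears only in O's list, so O = 8.
Among the 7 still-open variables, 5 fits only V (and all 7 values in {2, 4, 5, 7, 20, 23, 25} must be used), so V = 5.
T and U between them cover only {4, 7} — a naked pair. Remove those values from Q, R, S.
Q must be 2 (only option left). So P, R can't be 2.
So R = 25.

25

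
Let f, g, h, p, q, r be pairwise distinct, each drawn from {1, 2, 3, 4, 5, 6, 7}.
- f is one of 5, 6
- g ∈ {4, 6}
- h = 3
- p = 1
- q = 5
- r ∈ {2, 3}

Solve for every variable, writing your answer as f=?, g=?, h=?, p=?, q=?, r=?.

f=6, g=4, h=3, p=1, q=5, r=2

h has just one choice, so h = 3. Remove 3 from r.
p's domain is down to {1}, so p = 1.
That leaves q = 5. Strike 5 from f.
r has just one choice, so r = 2.
That leaves f = 6. So g can't be 6.
g has just one choice, so g = 4.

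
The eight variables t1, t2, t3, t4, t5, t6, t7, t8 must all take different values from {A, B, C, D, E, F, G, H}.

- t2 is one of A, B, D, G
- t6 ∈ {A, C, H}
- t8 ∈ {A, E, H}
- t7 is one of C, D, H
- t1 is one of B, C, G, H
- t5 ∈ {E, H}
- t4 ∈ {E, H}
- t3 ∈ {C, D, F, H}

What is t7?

D

The 8 variables draw from only 8 values {A, B, C, D, E, F, G, H}, so each is used; only t3 can be F, hence t3 = F.
The 2 variables t4 and t5 are confined to {E, H}, which locks those values in; drop them from t1, t6, t7, t8.
That leaves t8 = A. Strike A from t2, t6.
That leaves t6 = C. Eliminate C elsewhere: t1, t7.
So t7 = D.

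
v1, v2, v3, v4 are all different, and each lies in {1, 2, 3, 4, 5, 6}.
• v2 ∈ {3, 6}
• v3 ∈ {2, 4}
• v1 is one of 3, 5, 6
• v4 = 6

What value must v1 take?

5

v4 has just one choice, so v4 = 6. Remove 6 from v1, v2.
That leaves v2 = 3. So v1 can't be 3.
So v1 = 5.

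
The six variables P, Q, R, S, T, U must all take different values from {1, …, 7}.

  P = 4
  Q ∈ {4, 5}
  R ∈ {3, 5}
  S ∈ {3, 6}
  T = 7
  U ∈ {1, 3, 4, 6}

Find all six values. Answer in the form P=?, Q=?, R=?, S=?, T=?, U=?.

P=4, Q=5, R=3, S=6, T=7, U=1

P has just one choice, so P = 4. Eliminate 4 elsewhere: Q, U.
Q has just one choice, so Q = 5. Remove 5 from R.
That leaves R = 3. Strike 3 from S, U.
S must be 6 (only option left). Eliminate 6 elsewhere: U.
T must be 7 (only option left).
U must be 1 (only option left).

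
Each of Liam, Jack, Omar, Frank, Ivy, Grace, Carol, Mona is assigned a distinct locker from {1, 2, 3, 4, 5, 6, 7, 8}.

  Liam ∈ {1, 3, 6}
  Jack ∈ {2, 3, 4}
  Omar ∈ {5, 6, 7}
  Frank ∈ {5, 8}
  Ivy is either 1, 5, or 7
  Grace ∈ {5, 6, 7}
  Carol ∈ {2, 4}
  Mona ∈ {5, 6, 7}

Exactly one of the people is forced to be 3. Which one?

Liam

The 8 variables draw from only 8 values {1, 2, 3, 4, 5, 6, 7, 8}, so each is used; only Frank can be 8, hence Frank = 8.
Omar, Grace, Mona share exactly the 3 values {5, 6, 7}; by pigeonhole those values go to them, so strike 5, 6, 7 from Liam, Ivy.
Ivy must be 1 (only option left). Remove 1 from Liam.
So 3 goes to Liam.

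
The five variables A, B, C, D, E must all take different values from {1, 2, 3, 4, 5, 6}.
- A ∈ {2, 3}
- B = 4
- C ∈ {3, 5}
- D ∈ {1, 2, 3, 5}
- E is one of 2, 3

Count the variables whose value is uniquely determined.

3

B's domain is down to {4}, so B = 4.
The 4 still-open variables draw from only 4 values {1, 2, 3, 5}, so each is used; only D can be 1, hence D = 1.
The 3 still-open variables draw from only 3 values {2, 3, 5}, so each is used; only C can be 5, hence C = 5.
Determined: B=4, C=5, D=1. The other variables each still have more than one consistent value. That makes 3.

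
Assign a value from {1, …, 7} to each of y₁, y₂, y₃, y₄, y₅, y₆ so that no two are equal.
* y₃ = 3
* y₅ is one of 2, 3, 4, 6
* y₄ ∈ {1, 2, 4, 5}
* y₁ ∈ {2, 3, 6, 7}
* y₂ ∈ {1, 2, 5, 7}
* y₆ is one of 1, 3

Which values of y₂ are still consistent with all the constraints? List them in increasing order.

2, 5, 7

y₃ has just one choice, so y₃ = 3. Remove 3 from y₁, y₅, y₆.
y₆ has just one choice, so y₆ = 1. Remove 1 from y₂, y₄.
No further eliminations apply; y₂ can still be any of 2, 5, 7.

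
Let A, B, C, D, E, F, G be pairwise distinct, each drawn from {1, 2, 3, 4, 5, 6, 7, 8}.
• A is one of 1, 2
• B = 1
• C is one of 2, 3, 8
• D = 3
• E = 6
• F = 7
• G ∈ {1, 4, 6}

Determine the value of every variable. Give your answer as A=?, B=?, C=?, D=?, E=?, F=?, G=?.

B must be 1 (only option left). Eliminate 1 elsewhere: A, G.
D must be 3 (only option left). So C can't be 3.
E has just one choice, so E = 6. Eliminate 6 elsewhere: G.
F's domain is down to {7}, so F = 7.
G's domain is down to {4}, so G = 4.
That leaves A = 2. Remove 2 from C.
C's domain is down to {8}, so C = 8.

A=2, B=1, C=8, D=3, E=6, F=7, G=4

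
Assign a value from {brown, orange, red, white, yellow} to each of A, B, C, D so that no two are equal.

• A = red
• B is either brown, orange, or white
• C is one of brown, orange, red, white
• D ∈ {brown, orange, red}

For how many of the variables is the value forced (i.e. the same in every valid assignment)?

A's domain is down to {red}, so A = red. Eliminate red elsewhere: C, D.
Determined: A=red. The other variables each still have more than one consistent value. That makes 1.

1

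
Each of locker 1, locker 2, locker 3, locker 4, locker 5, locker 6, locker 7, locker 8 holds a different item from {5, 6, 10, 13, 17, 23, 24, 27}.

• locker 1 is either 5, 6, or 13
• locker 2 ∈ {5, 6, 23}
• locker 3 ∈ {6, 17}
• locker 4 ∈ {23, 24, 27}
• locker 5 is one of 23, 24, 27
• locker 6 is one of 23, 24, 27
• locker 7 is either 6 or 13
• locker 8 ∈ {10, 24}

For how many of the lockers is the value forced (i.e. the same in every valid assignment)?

2

The 8 variables draw from only 8 values {5, 6, 10, 13, 17, 23, 24, 27}, so each is used; only locker 8 can be 10, hence locker 8 = 10.
The 7 still-open variables together cover exactly {5, 6, 13, 17, 23, 24, 27} — 7 values for 7 variables — and 17 appears only in locker 3's list, so locker 3 = 17.
locker 4, locker 5, locker 6 share exactly the 3 values {23, 24, 27}; by pigeonhole those values go to them, so strike 23, 24, 27 from locker 2.
Determined: locker 3=17, locker 8=10. The other lockers each still have more than one consistent value. That makes 2.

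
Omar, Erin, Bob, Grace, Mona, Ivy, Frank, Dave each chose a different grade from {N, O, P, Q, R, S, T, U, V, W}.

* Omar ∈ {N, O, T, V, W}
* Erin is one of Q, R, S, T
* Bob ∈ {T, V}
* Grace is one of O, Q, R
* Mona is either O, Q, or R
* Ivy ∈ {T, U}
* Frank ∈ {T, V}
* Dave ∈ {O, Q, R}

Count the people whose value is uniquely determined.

2

The 2 variables Bob and Frank are confined to {T, V}, which locks those values in; drop them from Omar, Erin, Ivy.
That leaves Ivy = U.
Grace, Mona, Dave share exactly the 3 values {O, Q, R}; by pigeonhole those values go to them, so strike O, Q, R from Omar, Erin.
Erin must be S (only option left).
Determined: Erin=S, Ivy=U. The other people each still have more than one consistent value. That makes 2.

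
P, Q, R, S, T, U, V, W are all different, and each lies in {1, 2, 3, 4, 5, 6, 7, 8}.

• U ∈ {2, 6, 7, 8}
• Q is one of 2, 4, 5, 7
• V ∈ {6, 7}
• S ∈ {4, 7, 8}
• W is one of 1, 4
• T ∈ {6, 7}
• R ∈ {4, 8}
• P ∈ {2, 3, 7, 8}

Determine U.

Among the 8 variables, 1 fits only W (and all 8 values in {1, 2, 3, 4, 5, 6, 7, 8} must be used), so W = 1.
The 7 still-open variables draw from only 7 values {2, 3, 4, 5, 6, 7, 8}, so each is used; only P can be 3, hence P = 3.
Among the 6 still-open variables, 5 fits only Q (and all 6 values in {2, 4, 5, 6, 7, 8} must be used), so Q = 5.
The 5 still-open variables draw from only 5 values {2, 4, 6, 7, 8}, so each is used; only U can be 2, hence U = 2.

2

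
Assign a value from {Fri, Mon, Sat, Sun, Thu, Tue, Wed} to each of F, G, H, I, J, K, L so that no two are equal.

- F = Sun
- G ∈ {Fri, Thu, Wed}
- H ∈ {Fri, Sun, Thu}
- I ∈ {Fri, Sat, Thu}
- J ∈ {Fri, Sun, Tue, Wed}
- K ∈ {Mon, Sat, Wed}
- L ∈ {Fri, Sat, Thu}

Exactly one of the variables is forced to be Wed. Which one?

G

F's domain is down to {Sun}, so F = Sun. Remove Sun from H, J.
The 6 still-open variables draw from only 6 values {Fri, Mon, Sat, Thu, Tue, Wed}, so each is used; only K can be Mon, hence K = Mon.
Among the 5 still-open variables, Tue fits only J (and all 5 values in {Fri, Sat, Thu, Tue, Wed} must be used), so J = Tue.
Among the 4 still-open variables, Wed fits only G (and all 4 values in {Fri, Sat, Thu, Wed} must be used), so G = Wed.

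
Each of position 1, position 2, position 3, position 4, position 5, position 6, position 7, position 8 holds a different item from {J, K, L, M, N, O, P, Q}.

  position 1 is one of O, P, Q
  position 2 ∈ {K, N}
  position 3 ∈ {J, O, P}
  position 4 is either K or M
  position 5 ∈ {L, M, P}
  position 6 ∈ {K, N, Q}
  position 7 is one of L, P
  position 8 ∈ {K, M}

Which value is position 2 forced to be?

N

The 8 variables draw from only 8 values {J, K, L, M, N, O, P, Q}, so each is used; only position 3 can be J, hence position 3 = J.
The 7 still-open variables draw from only 7 values {K, L, M, N, O, P, Q}, so each is used; only position 1 can be O, hence position 1 = O.
Among the 6 still-open variables, Q fits only position 6 (and all 6 values in {K, L, M, N, P, Q} must be used), so position 6 = Q.
The 5 still-open variables together cover exactly {K, L, M, N, P} — 5 values for 5 variables — and N appears only in position 2's list, so position 2 = N.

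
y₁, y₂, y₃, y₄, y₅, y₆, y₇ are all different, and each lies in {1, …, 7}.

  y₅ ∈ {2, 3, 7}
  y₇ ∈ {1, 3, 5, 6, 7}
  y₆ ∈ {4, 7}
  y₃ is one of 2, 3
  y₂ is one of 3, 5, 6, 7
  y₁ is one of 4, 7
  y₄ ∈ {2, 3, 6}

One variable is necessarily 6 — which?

y₄

Among the 7 variables, 1 fits only y₇ (and all 7 values in {1, 2, 3, 4, 5, 6, 7} must be used), so y₇ = 1.
The 6 still-open variables draw from only 6 values {2, 3, 4, 5, 6, 7}, so each is used; only y₂ can be 5, hence y₂ = 5.
The 5 still-open variables draw from only 5 values {2, 3, 4, 6, 7}, so each is used; only y₄ can be 6, hence y₄ = 6.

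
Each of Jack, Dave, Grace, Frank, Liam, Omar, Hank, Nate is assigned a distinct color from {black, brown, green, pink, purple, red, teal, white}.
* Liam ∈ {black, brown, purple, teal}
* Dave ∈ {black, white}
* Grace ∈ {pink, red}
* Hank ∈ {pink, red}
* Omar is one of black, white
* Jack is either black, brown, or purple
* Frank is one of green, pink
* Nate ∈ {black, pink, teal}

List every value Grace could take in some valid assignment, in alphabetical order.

pink, red

The 8 variables draw from only 8 values {black, brown, green, pink, purple, red, teal, white}, so each is used; only Frank can be green, hence Frank = green.
Dave and Omar between them cover only {black, white} — a naked pair. Remove those values from Jack, Liam, Nate.
Grace and Hank between them cover only {pink, red} — a naked pair. Remove those values from Nate.
Nate must be teal (only option left). Remove teal from Liam.
No further eliminations apply; Grace can still be any of pink, red.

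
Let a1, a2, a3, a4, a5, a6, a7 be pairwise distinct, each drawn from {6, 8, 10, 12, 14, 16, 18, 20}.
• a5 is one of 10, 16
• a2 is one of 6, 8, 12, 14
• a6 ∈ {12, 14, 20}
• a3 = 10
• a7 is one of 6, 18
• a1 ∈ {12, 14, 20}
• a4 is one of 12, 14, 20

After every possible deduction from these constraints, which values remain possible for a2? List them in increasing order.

a3 must be 10 (only option left). Eliminate 10 elsewhere: a5.
a5 has just one choice, so a5 = 16.
a1, a4, a6 share exactly the 3 values {12, 14, 20}; by pigeonhole those values go to them, so strike 12, 14, 20 from a2.
No further eliminations apply; a2 can still be any of 6, 8.

6, 8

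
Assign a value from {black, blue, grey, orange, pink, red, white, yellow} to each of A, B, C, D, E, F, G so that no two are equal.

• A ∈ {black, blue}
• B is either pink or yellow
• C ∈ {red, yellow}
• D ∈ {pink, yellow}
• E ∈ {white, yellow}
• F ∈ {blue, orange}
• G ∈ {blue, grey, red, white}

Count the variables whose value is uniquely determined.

2

The 2 variables B and D are confined to {pink, yellow}, which locks those values in; drop them from C, E.
C's domain is down to {red}, so C = red. Strike red from G.
That leaves E = white. Strike white from G.
Determined: C=red, E=white. The other variables each still have more than one consistent value. That makes 2.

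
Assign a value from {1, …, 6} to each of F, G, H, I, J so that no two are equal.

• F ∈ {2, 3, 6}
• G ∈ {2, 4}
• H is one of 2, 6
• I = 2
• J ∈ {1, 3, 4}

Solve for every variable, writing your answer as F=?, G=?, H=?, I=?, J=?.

I must be 2 (only option left). Remove 2 from F, G, H.
That leaves G = 4. Eliminate 4 elsewhere: J.
That leaves H = 6. Strike 6 from F.
F has just one choice, so F = 3. Eliminate 3 elsewhere: J.
J's domain is down to {1}, so J = 1.

F=3, G=4, H=6, I=2, J=1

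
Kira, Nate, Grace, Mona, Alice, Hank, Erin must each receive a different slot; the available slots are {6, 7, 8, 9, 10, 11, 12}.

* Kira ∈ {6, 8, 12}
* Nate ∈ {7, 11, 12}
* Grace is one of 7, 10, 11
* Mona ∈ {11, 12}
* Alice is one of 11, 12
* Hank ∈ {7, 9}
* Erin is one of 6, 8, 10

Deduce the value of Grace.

10

The 7 variables draw from only 7 values {6, 7, 8, 9, 10, 11, 12}, so each is used; only Hank can be 9, hence Hank = 9.
The 2 variables Mona and Alice are confined to {11, 12}, which locks those values in; drop them from Kira, Nate, Grace.
That leaves Nate = 7. Eliminate 7 elsewhere: Grace.
So Grace = 10.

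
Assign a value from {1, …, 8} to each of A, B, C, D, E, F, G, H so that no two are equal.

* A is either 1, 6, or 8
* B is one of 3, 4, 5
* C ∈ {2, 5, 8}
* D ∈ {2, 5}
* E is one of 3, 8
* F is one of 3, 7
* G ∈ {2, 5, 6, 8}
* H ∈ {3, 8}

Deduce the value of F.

7

The 8 variables together cover exactly {1, 2, 3, 4, 5, 6, 7, 8} — 8 values for 8 variables — and 1 appears only in A's list, so A = 1.
Among the 7 still-open variables, 4 fits only B (and all 7 values in {2, 3, 4, 5, 6, 7, 8} must be used), so B = 4.
The 6 still-open variables together cover exactly {2, 3, 5, 6, 7, 8} — 6 values for 6 variables — and 6 appears only in G's list, so G = 6.
Among the 5 still-open variables, 7 fits only F (and all 5 values in {2, 3, 5, 7, 8} must be used), so F = 7.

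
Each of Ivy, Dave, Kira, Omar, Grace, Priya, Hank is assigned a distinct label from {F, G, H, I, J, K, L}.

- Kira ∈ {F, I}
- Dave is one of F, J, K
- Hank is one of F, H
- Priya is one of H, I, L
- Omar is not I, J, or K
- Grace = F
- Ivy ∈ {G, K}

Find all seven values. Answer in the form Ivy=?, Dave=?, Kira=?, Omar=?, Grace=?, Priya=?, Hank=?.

Ivy=K, Dave=J, Kira=I, Omar=G, Grace=F, Priya=L, Hank=H

Grace's domain is down to {F}, so Grace = F. Eliminate F elsewhere: Dave, Kira, Omar, Hank.
Hank must be H (only option left). So Omar, Priya can't be H.
Kira has just one choice, so Kira = I. Strike I from Priya.
Priya has just one choice, so Priya = L. Eliminate L elsewhere: Omar.
That leaves Omar = G. Strike G from Ivy.
Ivy has just one choice, so Ivy = K. Remove K from Dave.
Dave has just one choice, so Dave = J.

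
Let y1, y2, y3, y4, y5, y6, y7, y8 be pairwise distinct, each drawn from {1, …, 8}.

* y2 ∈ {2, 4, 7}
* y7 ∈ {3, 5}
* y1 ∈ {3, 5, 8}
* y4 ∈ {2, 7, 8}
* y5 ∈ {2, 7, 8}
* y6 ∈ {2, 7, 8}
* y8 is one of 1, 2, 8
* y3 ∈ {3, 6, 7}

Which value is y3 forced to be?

6

Among the 8 variables, 1 fits only y8 (and all 8 values in {1, 2, 3, 4, 5, 6, 7, 8} must be used), so y8 = 1.
The 7 still-open variables draw from only 7 values {2, 3, 4, 5, 6, 7, 8}, so each is used; only y2 can be 4, hence y2 = 4.
The 6 still-open variables draw from only 6 values {2, 3, 5, 6, 7, 8}, so each is used; only y3 can be 6, hence y3 = 6.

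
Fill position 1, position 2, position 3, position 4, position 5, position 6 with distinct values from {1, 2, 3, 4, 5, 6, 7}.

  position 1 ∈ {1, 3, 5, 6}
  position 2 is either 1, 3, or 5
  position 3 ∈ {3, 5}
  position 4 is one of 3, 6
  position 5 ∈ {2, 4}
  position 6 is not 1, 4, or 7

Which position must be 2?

position 6

Among the 6 variables, 4 fits only position 5 (and all 6 values in {1, 2, 3, 4, 5, 6} must be used), so position 5 = 4.
Among the 5 still-open variables, 2 fits only position 6 (and all 5 values in {1, 2, 3, 5, 6} must be used), so position 6 = 2.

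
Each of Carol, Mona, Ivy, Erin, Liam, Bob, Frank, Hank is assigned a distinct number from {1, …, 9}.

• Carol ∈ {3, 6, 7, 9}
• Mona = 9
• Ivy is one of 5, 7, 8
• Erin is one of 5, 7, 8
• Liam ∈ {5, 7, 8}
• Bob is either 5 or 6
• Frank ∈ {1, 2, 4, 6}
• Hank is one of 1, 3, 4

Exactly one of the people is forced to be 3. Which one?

Mona must be 9 (only option left). Remove 9 from Carol.
The 3 variables Ivy, Erin, Liam are confined to {5, 7, 8}, which locks those values in; drop them from Carol, Bob.
Bob has just one choice, so Bob = 6. Remove 6 from Carol, Frank.
So 3 goes to Carol.

Carol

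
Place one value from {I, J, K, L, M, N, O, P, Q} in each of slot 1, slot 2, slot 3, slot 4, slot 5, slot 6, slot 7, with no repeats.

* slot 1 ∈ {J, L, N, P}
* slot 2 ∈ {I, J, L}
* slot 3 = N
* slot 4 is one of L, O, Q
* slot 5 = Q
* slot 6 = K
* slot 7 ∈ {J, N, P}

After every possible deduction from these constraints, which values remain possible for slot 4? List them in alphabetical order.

L, O

slot 3's domain is down to {N}, so slot 3 = N. So slot 1, slot 7 can't be N.
slot 5's domain is down to {Q}, so slot 5 = Q. Remove Q from slot 4.
slot 6 has just one choice, so slot 6 = K.
No further eliminations apply; slot 4 can still be any of L, O.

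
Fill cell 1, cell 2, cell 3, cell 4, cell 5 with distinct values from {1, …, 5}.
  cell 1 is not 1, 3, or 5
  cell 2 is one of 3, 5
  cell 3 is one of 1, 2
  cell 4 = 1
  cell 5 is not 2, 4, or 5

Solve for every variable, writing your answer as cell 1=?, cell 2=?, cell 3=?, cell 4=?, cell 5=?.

cell 1=4, cell 2=5, cell 3=2, cell 4=1, cell 5=3

cell 4 has just one choice, so cell 4 = 1. Strike 1 from cell 3, cell 5.
That leaves cell 5 = 3. Remove 3 from cell 2.
cell 2 must be 5 (only option left).
That leaves cell 3 = 2. Strike 2 from cell 1.
That leaves cell 1 = 4.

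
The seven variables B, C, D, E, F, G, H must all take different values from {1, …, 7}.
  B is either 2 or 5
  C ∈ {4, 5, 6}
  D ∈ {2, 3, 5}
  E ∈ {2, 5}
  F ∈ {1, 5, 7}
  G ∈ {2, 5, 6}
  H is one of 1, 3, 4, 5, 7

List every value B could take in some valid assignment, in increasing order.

2, 5

The 2 variables B and E are confined to {2, 5}, which locks those values in; drop them from C, D, F, G, H.
D's domain is down to {3}, so D = 3. Remove 3 from H.
That leaves G = 6. So C can't be 6.
C must be 4 (only option left). Remove 4 from H.
No further eliminations apply; B can still be any of 2, 5.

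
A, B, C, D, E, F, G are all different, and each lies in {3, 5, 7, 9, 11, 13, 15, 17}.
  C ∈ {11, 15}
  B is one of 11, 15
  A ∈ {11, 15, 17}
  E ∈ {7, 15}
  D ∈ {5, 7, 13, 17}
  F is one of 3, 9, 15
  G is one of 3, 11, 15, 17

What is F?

B and C between them cover only {11, 15} — a naked pair. Remove those values from A, E, F, G.
A must be 17 (only option left). Remove 17 from D, G.
E must be 7 (only option left). Eliminate 7 elsewhere: D.
G's domain is down to {3}, so G = 3. So F can't be 3.
So F = 9.

9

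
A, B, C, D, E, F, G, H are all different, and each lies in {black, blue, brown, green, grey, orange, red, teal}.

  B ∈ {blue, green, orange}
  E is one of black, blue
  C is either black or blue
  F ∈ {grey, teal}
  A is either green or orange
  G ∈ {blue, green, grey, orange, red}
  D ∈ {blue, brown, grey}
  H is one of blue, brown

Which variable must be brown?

H

Among the 8 variables, red fits only G (and all 8 values in {black, blue, brown, green, grey, orange, red, teal} must be used), so G = red.
Among the 7 still-open variables, teal fits only F (and all 7 values in {black, blue, brown, green, grey, orange, teal} must be used), so F = teal.
The 6 still-open variables draw from only 6 values {black, blue, brown, green, grey, orange}, so each is used; only D can be grey, hence D = grey.
The 5 still-open variables together cover exactly {black, blue, brown, green, orange} — 5 values for 5 variables — and brown appears only in H's list, so H = brown.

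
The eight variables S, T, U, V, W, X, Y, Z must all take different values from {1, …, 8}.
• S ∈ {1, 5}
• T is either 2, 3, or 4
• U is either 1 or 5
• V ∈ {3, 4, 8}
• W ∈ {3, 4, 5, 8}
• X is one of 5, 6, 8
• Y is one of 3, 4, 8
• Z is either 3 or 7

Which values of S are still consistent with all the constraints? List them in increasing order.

The 8 variables draw from only 8 values {1, 2, 3, 4, 5, 6, 7, 8}, so each is used; only T can be 2, hence T = 2.
The 7 still-open variables draw from only 7 values {1, 3, 4, 5, 6, 7, 8}, so each is used; only X can be 6, hence X = 6.
The 6 still-open variables together cover exactly {1, 3, 4, 5, 7, 8} — 6 values for 6 variables — and 7 appears only in Z's list, so Z = 7.
S and U share exactly the 2 values {1, 5}; by pigeonhole those values go to them, so strike 1, 5 from W.
No further eliminations apply; S can still be any of 1, 5.

1, 5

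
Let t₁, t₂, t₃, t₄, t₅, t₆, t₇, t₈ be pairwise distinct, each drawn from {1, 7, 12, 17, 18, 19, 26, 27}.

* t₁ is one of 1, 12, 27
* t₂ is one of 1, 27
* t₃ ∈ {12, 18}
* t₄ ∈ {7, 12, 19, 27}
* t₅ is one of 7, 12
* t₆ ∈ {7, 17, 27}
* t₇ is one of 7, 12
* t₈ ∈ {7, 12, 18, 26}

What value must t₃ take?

The 8 variables together cover exactly {1, 7, 12, 17, 18, 19, 26, 27} — 8 values for 8 variables — and 17 appears only in t₆'s list, so t₆ = 17.
The 7 still-open variables together cover exactly {1, 7, 12, 18, 19, 26, 27} — 7 values for 7 variables — and 19 appears only in t₄'s list, so t₄ = 19.
Among the 6 still-open variables, 26 fits only t₈ (and all 6 values in {1, 7, 12, 18, 26, 27} must be used), so t₈ = 26.
The 5 still-open variables together cover exactly {1, 7, 12, 18, 27} — 5 values for 5 variables — and 18 appears only in t₃'s list, so t₃ = 18.

18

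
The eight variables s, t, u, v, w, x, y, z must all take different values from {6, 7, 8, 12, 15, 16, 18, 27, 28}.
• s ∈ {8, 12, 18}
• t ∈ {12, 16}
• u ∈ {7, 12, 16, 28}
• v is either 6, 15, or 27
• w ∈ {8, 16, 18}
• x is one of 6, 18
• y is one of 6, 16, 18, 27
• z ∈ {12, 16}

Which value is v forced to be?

t and z between them cover only {12, 16} — a naked pair. Remove those values from s, u, w, y.
s and w share exactly the 2 values {8, 18}; by pigeonhole those values go to them, so strike 8, 18 from x, y.
x's domain is down to {6}, so x = 6. So v, y can't be 6.
y has just one choice, so y = 27. So v can't be 27.
So v = 15.

15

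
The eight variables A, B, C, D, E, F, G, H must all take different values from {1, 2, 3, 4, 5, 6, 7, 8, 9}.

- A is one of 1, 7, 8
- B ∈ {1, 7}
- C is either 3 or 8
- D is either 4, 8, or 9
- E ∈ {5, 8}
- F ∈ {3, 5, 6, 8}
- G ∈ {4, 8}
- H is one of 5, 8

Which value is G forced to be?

Among the 8 variables, 6 fits only F (and all 8 values in {1, 3, 4, 5, 6, 7, 8, 9} must be used), so F = 6.
The 7 still-open variables draw from only 7 values {1, 3, 4, 5, 7, 8, 9}, so each is used; only C can be 3, hence C = 3.
The 6 still-open variables together cover exactly {1, 4, 5, 7, 8, 9} — 6 values for 6 variables — and 9 appears only in D's list, so D = 9.
The 5 still-open variables draw from only 5 values {1, 4, 5, 7, 8}, so each is used; only G can be 4, hence G = 4.

4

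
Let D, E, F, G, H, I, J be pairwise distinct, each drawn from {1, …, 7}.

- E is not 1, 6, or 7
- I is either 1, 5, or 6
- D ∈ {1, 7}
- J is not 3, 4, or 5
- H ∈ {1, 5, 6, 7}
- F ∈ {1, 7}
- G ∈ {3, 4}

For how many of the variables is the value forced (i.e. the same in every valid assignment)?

D and F between them cover only {1, 7} — a naked pair. Remove those values from H, I, J.
H and I share exactly the 2 values {5, 6}; by pigeonhole those values go to them, so strike 5, 6 from E, J.
J's domain is down to {2}, so J = 2. So E can't be 2.
Determined: J=2. The other variables each still have more than one consistent value. That makes 1.

1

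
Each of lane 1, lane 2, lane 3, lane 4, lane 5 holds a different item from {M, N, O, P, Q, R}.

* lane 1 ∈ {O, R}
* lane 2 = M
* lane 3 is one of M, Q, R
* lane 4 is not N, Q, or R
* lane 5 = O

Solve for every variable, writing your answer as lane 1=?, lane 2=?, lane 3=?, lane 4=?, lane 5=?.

lane 2's domain is down to {M}, so lane 2 = M. So lane 3, lane 4 can't be M.
lane 5 has just one choice, so lane 5 = O. Eliminate O elsewhere: lane 1, lane 4.
lane 1 must be R (only option left). Eliminate R elsewhere: lane 3.
lane 3 has just one choice, so lane 3 = Q.
lane 4's domain is down to {P}, so lane 4 = P.

lane 1=R, lane 2=M, lane 3=Q, lane 4=P, lane 5=O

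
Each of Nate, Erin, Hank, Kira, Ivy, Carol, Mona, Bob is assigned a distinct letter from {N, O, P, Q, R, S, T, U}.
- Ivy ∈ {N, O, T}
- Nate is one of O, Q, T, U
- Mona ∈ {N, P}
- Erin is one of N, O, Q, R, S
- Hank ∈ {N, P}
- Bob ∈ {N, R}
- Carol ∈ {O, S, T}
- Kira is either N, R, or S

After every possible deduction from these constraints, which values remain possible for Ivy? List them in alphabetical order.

The 8 variables together cover exactly {N, O, P, Q, R, S, T, U} — 8 values for 8 variables — and U appears only in Nate's list, so Nate = U.
Among the 7 still-open variables, Q fits only Erin (and all 7 values in {N, O, P, Q, R, S, T} must be used), so Erin = Q.
Hank and Mona share exactly the 2 values {N, P}; by pigeonhole those values go to them, so strike N, P from Kira, Ivy, Bob.
That leaves Bob = R. So Kira can't be R.
That leaves Kira = S. Eliminate S elsewhere: Carol.
No further eliminations apply; Ivy can still be any of O, T.

O, T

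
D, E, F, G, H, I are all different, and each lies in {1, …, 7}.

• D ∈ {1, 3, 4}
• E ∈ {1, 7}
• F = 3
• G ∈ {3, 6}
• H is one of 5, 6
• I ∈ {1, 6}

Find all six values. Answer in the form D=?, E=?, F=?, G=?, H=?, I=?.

D=4, E=7, F=3, G=6, H=5, I=1

F must be 3 (only option left). Eliminate 3 elsewhere: D, G.
G must be 6 (only option left). Remove 6 from H, I.
H has just one choice, so H = 5.
That leaves I = 1. So D, E can't be 1.
D must be 4 (only option left).
That leaves E = 7.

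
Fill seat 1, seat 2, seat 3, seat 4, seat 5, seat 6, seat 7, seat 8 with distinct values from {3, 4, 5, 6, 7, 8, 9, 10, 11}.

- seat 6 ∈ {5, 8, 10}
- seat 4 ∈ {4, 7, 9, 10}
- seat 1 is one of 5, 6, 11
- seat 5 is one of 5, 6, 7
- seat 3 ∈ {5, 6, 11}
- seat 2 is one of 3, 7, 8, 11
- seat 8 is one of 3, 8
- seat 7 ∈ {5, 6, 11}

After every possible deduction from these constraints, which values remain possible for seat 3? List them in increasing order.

seat 1, seat 3, seat 7 share exactly the 3 values {5, 6, 11}; by pigeonhole those values go to them, so strike 5, 6, 11 from seat 2, seat 5, seat 6.
seat 5 has just one choice, so seat 5 = 7. So seat 2, seat 4 can't be 7.
The 2 variables seat 2 and seat 8 are confined to {3, 8}, which locks those values in; drop them from seat 6.
seat 6's domain is down to {10}, so seat 6 = 10. Eliminate 10 elsewhere: seat 4.
No further eliminations apply; seat 3 can still be any of 5, 6, 11.

5, 6, 11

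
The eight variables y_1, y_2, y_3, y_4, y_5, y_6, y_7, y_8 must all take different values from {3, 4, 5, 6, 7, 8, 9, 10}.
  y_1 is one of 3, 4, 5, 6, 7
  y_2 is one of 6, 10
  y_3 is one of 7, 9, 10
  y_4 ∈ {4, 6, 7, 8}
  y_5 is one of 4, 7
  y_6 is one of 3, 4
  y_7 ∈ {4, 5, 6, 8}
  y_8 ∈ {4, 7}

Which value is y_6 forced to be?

The 8 variables together cover exactly {3, 4, 5, 6, 7, 8, 9, 10} — 8 values for 8 variables — and 9 appears only in y_3's list, so y_3 = 9.
The 7 still-open variables together cover exactly {3, 4, 5, 6, 7, 8, 10} — 7 values for 7 variables — and 10 appears only in y_2's list, so y_2 = 10.
y_5 and y_8 between them cover only {4, 7} — a naked pair. Remove those values from y_1, y_4, y_6, y_7.
So y_6 = 3.

3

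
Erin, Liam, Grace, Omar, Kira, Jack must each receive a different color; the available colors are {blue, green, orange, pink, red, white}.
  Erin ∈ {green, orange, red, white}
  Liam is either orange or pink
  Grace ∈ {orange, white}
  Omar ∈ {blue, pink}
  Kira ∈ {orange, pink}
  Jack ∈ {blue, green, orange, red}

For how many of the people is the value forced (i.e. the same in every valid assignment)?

2

Liam and Kira between them cover only {orange, pink} — a naked pair. Remove those values from Erin, Grace, Omar, Jack.
Grace must be white (only option left). So Erin can't be white.
Omar's domain is down to {blue}, so Omar = blue. Strike blue from Jack.
Determined: Grace=white, Omar=blue. The other people each still have more than one consistent value. That makes 2.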